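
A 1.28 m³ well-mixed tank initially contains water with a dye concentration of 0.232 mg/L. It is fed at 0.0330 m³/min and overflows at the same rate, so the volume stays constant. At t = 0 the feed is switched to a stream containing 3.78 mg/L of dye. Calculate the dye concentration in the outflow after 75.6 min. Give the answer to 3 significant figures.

3.27 mg/L

Species balance on the tank: V dC/dt = Q(C_in − C).
Rewrite as dC/dt + C/τ = C_in/τ, τ = V/Q = 38.788 min.
This is linear first-order; C(t) = C_in + (C₀ − C_in) e^(−t/τ).
C(75.6) = 3.78 + (0.232 − 3.78)·e^(−75.6/38.788) = 3.78 + (-3.5480)·0.14241 = 3.2747 mg/L.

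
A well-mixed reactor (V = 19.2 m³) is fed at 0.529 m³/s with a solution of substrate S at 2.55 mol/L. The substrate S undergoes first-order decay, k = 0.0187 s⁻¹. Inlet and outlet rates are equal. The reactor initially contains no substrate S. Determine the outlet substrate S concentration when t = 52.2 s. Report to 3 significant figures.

V dC/dt = Q(C_in − C) − k V C.
dC/dt = (Q/V) C_in − (Q/V + k) C; effective rate a = Q/V + k = 0.027552 + 0.0187 = 0.046252 s⁻¹.
C_ss = Q C_in/(Q + kV) = 1.5190 mol/L; C(t) = C_ss + (C₀ − C_ss) e^(−a t).
C(52.2) = 1.5190 + (-1.5190)·e^(−0.046252·52.2) = 1.5190 + (-1.5190)·0.089425 = 1.3832 mol/L.

1.38 mol/L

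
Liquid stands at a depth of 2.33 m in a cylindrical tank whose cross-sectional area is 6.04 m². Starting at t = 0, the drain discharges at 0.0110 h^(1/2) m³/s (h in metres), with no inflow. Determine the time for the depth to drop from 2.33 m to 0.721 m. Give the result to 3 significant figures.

Unsteady balance on liquid volume: A dh/dt = −0.0110 √h.
∫ h^(−1/2) dh = −(0.0110/A) ∫ dt, giving 2√h = 2√h₀ − (0.0110/A) t.
t = 2A(√h₀ − √h)/0.0110 = 2·6.04·(√2.33 − √0.721)/0.0110
  = 12.080 × (1.5264 − 0.84912) / 0.0110 = 743.82 s.

744 s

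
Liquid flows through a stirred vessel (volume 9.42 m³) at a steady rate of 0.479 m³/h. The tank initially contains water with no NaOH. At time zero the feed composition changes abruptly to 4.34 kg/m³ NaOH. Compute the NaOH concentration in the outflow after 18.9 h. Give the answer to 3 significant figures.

2.68 kg/m³

Unsteady species balance (constant V, well mixed): V dC/dt = Q(C_in − C).
Time constant τ = V/Q = 9.42/0.479 = 19.666 h.
Integrating: C(t) = C_in + (C₀ − C_in) e^(−t/τ).
C(18.9) = 4.34 + (0 − 4.34)·e^(−18.9/19.666) = 4.34 + (-4.3400)·0.38249 = 2.6800 kg/m³.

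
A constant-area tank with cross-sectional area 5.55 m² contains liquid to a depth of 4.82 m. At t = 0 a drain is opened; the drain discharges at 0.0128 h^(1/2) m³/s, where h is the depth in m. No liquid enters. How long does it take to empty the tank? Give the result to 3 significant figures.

With no inflow, A dh/dt = −0.0128 √h.
This is separable: 2 d(√h)/dt = −0.0128/A, so √h = √h₀ − (0.0128/(2A)) t.
Set h = 0: 2√h₀ = (0.0128/A) t_empty ⇒ t_empty = 2A√h₀/0.0128.
t_empty = 2·5.55·√4.82/0.0128 = 11.100·2.1954/0.0128 = 1903.9 s.

1900 s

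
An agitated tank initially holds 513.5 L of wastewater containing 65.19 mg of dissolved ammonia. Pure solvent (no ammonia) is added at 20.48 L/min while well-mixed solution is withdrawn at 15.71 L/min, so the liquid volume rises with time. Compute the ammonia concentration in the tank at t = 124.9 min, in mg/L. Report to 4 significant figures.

Total volume: dV/dt = Q_in − Q_out = 4.77000 L/min, so V(t) = 513.5 + 4.77000 t and V(124.9) = 1109.27 L.
No ammonia enters, so dm/dt = −Q_out · (m/V).
Separate: dm/m = −Q_out dt/V(t) ⇒ ln(m/m₀) = −(Q_out/(Q_in−Q_out)) ln(V/V₀).
m = m₀ (V₀/V)^(Q_out/(Q_in−Q_out)) = 65.19 × (513.5/1109.27)^(3.29350) = 5.15836 mg.
C = m/V = 5.15836/1109.27 = 0.00465022 mg/L.

0.004650 mg/L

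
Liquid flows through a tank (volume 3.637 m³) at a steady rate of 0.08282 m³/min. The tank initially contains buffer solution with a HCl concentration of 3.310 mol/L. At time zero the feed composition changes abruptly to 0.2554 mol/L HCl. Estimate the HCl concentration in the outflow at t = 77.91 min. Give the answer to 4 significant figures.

Unsteady species balance (constant V, well mixed): V dC/dt = Q(C_in − C).
Time constant τ = V/Q = 3.637/0.08282 = 43.9145 min.
Solution: C(t) = C_in + (C₀ − C_in) e^(−t/τ).
C(77.91) = 0.2554 + (3.310 − 0.2554)·e^(−77.91/43.9145) = 0.2554 + (3.05460)·0.169631 = 0.773555 mol/L.

0.7736 mol/L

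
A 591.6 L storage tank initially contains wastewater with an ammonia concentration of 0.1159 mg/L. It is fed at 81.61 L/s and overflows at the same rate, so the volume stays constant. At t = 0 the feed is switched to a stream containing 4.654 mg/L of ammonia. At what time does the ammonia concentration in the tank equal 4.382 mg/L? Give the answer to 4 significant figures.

Species balance: V dC/dt = Q(C_in − C) ⇒ τ = V/Q = 7.24911 s.
C(t) = C_in + (C₀ − C_in) e^(−t/τ). Set C = 4.382 and solve for t:
e^(−t/τ) = (C − C_in)/(C₀ − C_in) = (4.382 − 4.654)/(0.1159 − 4.654) = 0.0599370
t = −τ ln(…) = 7.24911 × 2.81446 = 20.4023 s.

20.40 s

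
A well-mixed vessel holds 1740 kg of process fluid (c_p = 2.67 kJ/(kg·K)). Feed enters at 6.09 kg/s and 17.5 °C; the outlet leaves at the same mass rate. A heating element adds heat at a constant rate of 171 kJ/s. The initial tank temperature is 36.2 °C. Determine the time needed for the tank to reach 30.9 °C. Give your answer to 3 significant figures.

Energy balance: M c_p dT/dt = ṁ c_p (T_in − T) + 171.
τ = M/ṁ = 285.71 s; T_ss = T_in + Q̇/(ṁ c_p) = 28.016 °C.
T(t) = T_ss + (T₀ − T_ss) e^(−t/τ). Set T = 30.9:
e^(−t/τ) = (30.9 − 28.016)/(36.2 − 28.016) = 0.35236
t = −285.71 · ln(0.35236) = 298.03 s.

298 s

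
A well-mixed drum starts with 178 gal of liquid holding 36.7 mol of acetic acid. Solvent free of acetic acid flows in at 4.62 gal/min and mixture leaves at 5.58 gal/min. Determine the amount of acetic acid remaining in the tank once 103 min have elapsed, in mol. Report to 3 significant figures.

Let m(t) be the amount of acetic acid. Volume: V(t) = V₀ + (Q_in − Q_out) t = 178 − 0.96000 t; V(103) = 79.120 gal.
Species balance (pure solvent in): dm/dt = −Q_out · m/V(t).
Separate: dm/m = −Q_out dt/V(t) ⇒ ln(m/m₀) = −(Q_out/(Q_in−Q_out)) ln(V/V₀).
m = m₀ (V₀/V)^(Q_out/(Q_in−Q_out)) = 36.7 × (178/79.120)^(-5.8125) = 0.32953 mol.

0.330 mol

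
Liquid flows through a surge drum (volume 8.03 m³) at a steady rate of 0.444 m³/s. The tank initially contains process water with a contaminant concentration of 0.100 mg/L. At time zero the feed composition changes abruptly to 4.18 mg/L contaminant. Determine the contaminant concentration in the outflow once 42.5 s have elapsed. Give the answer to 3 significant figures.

3.79 mg/L

Mass balance on the solute (V constant): V dC/dt = Q(C_in − C).
Time constant τ = V/Q = 8.03/0.444 = 18.086 s.
Integrating: C(t) = C_in + (C₀ − C_in) e^(−t/τ).
C(42.5) = 4.18 + (0.100 − 4.18)·e^(−42.5/18.086) = 4.18 + (-4.0800)·0.095375 = 3.7909 mg/L.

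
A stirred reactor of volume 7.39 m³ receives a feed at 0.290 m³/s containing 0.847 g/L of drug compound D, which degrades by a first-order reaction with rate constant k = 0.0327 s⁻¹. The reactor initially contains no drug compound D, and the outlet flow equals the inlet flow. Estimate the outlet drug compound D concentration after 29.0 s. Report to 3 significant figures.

0.405 g/L

Accumulation = in − out − consumed: V dC/dt = Q C_in − Q C − k V C.
dC/dt = (Q/V) C_in − (Q/V + k) C; effective rate a = Q/V + k = 0.039242 + 0.0327 = 0.071942 s⁻¹.
C_ss = Q C_in/(Q + kV) = 0.46201 g/L; C(t) = C_ss + (C₀ − C_ss) e^(−a t).
C(29.0) = 0.46201 + (-0.46201)·e^(−0.071942·29.0) = 0.46201 + (-0.46201)·0.12414 = 0.40466 g/L.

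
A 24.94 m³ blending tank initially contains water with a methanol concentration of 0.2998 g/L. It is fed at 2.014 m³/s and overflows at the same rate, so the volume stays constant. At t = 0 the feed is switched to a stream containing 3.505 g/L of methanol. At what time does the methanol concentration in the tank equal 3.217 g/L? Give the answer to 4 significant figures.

29.84 s

Transient balance on the dissolved component: V dC/dt = Q(C_in − C), so τ = V/Q = 12.3833 s.
C(t) = C_in + (C₀ − C_in) e^(−t/τ). Set C = 3.217 and solve for t:
e^(−t/τ) = (C − C_in)/(C₀ − C_in) = (3.217 − 3.505)/(0.2998 − 3.505) = 0.0898540
t = −τ ln(…) = 12.3833 × 2.40957 = 29.8385 s.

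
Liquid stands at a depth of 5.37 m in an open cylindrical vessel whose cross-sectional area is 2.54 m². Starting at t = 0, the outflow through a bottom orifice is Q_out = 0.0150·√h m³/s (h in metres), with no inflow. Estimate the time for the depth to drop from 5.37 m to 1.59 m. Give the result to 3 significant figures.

With no inflow, A dh/dt = −0.0150 √h.
Separate and integrate: 2(√h − √h₀) = −(0.0150/A) t.
t = 2A(√h₀ − √h)/0.0150 = 2·2.54·(√5.37 − √1.59)/0.0150
  = 5.0800 × (2.3173 − 1.2610) / 0.0150 = 357.76 s.

358 s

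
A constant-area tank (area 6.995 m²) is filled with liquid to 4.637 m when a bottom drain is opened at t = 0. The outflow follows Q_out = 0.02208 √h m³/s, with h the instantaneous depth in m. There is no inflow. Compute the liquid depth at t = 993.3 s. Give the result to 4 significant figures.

A dh/dt = −Q_out = −0.02208 √h.
This is separable: 2 d(√h)/dt = −0.02208/A, so √h = √h₀ − (0.02208/(2A)) t.
√h = √4.637 − 0.02208·993.3/(2·6.995) = 2.15337 − 1.56770 = 0.585674.
h = 0.585674² = 0.343014 m.

0.3430 m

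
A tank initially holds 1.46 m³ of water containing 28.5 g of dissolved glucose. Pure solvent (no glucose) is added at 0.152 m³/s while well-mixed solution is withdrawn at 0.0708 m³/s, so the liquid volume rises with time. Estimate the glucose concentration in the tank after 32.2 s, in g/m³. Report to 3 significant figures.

Let m(t) be the amount of glucose. Volume: V(t) = V₀ + (Q_in − Q_out) t = 1.46 + 0.081200 t; V(32.2) = 4.0746 m³.
Species balance (pure solvent in): dm/dt = −Q_out · m/V(t).
dm/m = −Q_out dt/(V₀ + 0.081200 t); integrating gives ln(m/m₀) = −(Q_out/(Q_in−Q_out)) ln(V/V₀).
m = m₀ (V₀/V)^(Q_out/(Q_in−Q_out)) = 28.5 × (1.46/4.0746)^(0.87192) = 11.647 g.
C = m/V = 11.647/4.0746 = 2.8583 g/m³.

2.86 g/m³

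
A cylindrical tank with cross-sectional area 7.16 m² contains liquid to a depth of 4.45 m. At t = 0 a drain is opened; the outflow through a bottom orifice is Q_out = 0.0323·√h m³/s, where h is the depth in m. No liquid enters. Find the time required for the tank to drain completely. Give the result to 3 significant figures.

935 s

Accumulation of liquid (constant cross-section A): A dh/dt = −0.0323 √h.
Separate and integrate: 2(√h − √h₀) = −(0.0323/A) t.
Tank is empty when √h = 0: t_empty = 2A√h₀/0.0323.
t_empty = 2·7.16·√4.45/0.0323 = 14.320·2.1095/0.0323 = 935.23 s.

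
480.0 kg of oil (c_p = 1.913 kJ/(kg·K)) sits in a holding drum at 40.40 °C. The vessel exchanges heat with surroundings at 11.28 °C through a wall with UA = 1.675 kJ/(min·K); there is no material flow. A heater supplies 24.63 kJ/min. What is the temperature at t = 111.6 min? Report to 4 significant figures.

37.74 °C

Lumped-capacitance energy balance: M c_p dT/dt = UA(T_amb − T) + Q̇.
dT/dt = (T_ss − T)/τ with T_ss = T_amb + Q̇/UA = 11.28 + 24.63/1.675 = 25.9845 °C, τ = M c_p/UA = 480.0·1.913/1.675 = 548.203 min.
This is linear first-order; T(t) = T_ss + (T₀ − T_ss) e^(−t/τ).
T(111.6) = 25.9845 + (14.4155)·0.815810 = 37.7448 °C.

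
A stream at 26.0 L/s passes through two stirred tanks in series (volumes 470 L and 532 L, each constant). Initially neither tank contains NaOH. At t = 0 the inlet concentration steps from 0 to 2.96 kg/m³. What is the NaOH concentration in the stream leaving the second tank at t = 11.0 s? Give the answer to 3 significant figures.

0.334 kg/m³

Species balance on tank i: dCᵢ/dt = (Cᵢ₋₁ − Cᵢ)/τᵢ with τᵢ = Vᵢ/Q.
τ₁ = 470/26.0 = 18.077 s; τ₂ = 532/26.0 = 20.462 s.
Solving the cascade with C₁(0)=C₂(0)=0 gives C₂(t) = C_in[1 − (τ₁ e^(−t/τ₁) − τ₂ e^(−t/τ₂))/(τ₁ − τ₂)].
At t = 11.0: e^(−t/τ₁) = 0.54416, e^(−t/τ₂) = 0.58415.
C₂ = 2.96·[1 − (18.077·0.54416 − 20.462·0.58415)/(-2.3846)] = 2.96·0.11269 = 0.33356 kg/m³.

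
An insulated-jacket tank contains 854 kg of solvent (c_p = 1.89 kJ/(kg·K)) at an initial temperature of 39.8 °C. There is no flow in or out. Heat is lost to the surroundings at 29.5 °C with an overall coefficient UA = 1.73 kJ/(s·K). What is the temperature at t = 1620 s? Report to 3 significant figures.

31.3 °C

Lumped-capacitance energy balance: M c_p dT/dt = UA(T_amb − T).
dT/dt = (T_ss − T)/τ with T_ss = T_amb = 29.500 °C, τ = M c_p/UA = 854·1.89/1.73 = 932.98 s.
Solution: T(t) = T_ss + (T₀ − T_ss) e^(−t/τ).
T(1620) = 29.500 + (10.300)·0.17616 = 31.314 °C.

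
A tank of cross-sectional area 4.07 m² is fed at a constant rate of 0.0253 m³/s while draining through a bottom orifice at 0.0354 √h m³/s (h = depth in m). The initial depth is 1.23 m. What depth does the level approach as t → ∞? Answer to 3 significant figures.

A dh/dt = Q_in − 0.0354 √h. Steady state requires inflow = outflow:
Q_in = 0.0354 √h_ss ⇒ √h_ss = 0.0253/0.0354 = 0.71469.
h_ss = 0.71469² = 0.51078 m. (Since h₀ = 1.23 m > h_ss, the level will fall toward this value.)

0.511 m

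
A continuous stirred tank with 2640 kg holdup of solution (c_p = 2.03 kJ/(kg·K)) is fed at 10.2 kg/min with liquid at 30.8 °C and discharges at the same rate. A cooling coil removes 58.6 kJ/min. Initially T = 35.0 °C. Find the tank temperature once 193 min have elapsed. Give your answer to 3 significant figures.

M c_p dT/dt = ṁ c_p (T_in − T) − Q̇.
Rearrange: dT/dt = (T_ss − T)/τ with τ = M/ṁ = 258.82 min and T_ss = T_in − Q̇/(ṁ c_p) = 27.970 °C.
This is linear first-order; T(t) = T_ss + (T₀ − T_ss) e^(−t/τ).
T(193) = 27.970 + (7.0301)·e^(−193/258.82) = 27.970 + (7.0301)·0.47441 = 31.305 °C.

31.3 °C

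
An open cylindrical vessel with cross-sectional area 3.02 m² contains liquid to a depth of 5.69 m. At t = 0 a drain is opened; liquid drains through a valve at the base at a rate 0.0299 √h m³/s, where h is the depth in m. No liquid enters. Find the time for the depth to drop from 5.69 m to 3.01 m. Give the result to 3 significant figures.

Volume balance on the tank: A dh/dt = −0.0299 √h.
∫ h^(−1/2) dh = −(0.0299/A) ∫ dt, giving 2√h = 2√h₀ − (0.0299/A) t.
t = 2A(√h₀ − √h)/0.0299 = 2·3.02·(√5.69 − √3.01)/0.0299
  = 6.0400 × (2.3854 − 1.7349) / 0.0299 = 131.39 s.

131 s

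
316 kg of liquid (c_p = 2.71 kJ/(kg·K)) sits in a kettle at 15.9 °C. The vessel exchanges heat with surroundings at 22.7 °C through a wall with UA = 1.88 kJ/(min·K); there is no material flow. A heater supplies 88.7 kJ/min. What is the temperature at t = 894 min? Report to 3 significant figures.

M c_p dT/dt = −UA(T − T_amb) + Q̇.
dT/dt = (T_ss − T)/τ with T_ss = T_amb + Q̇/UA = 22.7 + 88.7/1.88 = 69.881 °C, τ = M c_p/UA = 316·2.71/1.88 = 455.51 min.
Solution: T(t) = T_ss + (T₀ − T_ss) e^(−t/τ).
T(894) = 69.881 + (-53.981)·0.14049 = 62.297 °C.

62.3 °C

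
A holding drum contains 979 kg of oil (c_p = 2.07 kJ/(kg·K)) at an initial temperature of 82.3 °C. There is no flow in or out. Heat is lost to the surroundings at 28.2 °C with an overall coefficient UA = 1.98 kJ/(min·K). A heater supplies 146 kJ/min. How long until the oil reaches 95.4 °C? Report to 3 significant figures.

M c_p dT/dt = −UA(T − T_amb) + Q̇.
τ = M c_p/UA = 1023.5 min; T_ss = T_amb + Q̇/UA = 28.2 + 146/1.98 = 101.94 °C.
T(t) = T_ss + (T₀ − T_ss)e^(−t/τ); set T = 95.4:
t = −τ ln[(T − T_ss)/(T₀ − T_ss)] = −1023.5 · ln(0.33290) = 1125.7 min.

1130 min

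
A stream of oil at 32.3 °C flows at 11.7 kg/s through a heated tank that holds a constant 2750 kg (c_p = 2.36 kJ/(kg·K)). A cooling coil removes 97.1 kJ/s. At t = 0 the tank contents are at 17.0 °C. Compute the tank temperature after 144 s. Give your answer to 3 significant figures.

22.4 °C

M c_p dT/dt = ṁ c_p (T_in − T) − Q̇.
τ = M/ṁ = 235.04 s; T_ss = T_in − Q̇/(ṁ c_p) = 32.3 − 97.1/(11.7·2.36) = 28.783 °C.
T approaches T_ss exponentially: T(t) = T_ss + (T₀ − T_ss) e^(−t/τ).
T(144) = 28.783 + (-11.783)·e^(−144/235.04) = 28.783 + (-11.783)·0.54191 = 22.398 °C.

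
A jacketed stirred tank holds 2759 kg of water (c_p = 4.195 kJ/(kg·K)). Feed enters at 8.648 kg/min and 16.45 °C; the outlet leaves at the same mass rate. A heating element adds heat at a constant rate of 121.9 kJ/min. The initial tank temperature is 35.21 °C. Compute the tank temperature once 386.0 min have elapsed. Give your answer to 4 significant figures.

M c_p dT/dt = ṁ c_p (T_in − T) + Q̇.
τ = M/ṁ = 319.033 min; T_ss = T_in + Q̇/(ṁ c_p) = 16.45 + 121.9/(8.648·4.195) = 19.8101 °C.
Integrating: T(t) = T_ss + (T₀ − T_ss) e^(−t/τ).
T(386.0) = 19.8101 + (15.3999)·e^(−386.0/319.033) = 19.8101 + (15.3999)·0.298226 = 24.4028 °C.

24.40 °C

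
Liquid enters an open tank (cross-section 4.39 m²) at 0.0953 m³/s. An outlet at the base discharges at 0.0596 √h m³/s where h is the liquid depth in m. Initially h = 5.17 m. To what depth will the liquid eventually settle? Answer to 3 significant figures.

2.56 m

Accumulation of liquid (constant cross-section A): A dh/dt = Q_in − 0.0596 √h. At steady state dh/dt = 0:
Q_in = 0.0596 √h_ss ⇒ √h_ss = 0.0953/0.0596 = 1.5990.
h_ss = 1.5990² = 2.5568 m. (Since h₀ = 5.17 m > h_ss, the level will fall toward this value.)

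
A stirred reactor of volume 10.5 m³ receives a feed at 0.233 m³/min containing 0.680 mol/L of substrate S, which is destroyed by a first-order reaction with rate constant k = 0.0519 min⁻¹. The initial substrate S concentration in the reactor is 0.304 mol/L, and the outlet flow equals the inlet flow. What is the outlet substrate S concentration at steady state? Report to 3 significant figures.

Species balance: V dC/dt = Q C_in − Q C − k V C.
Steady state (dC/dt = 0): C_ss = Q C_in/(Q + kV) = C_in/(1 + kV/Q).
C_ss = 0.233·0.680/(0.233 + 0.0519·10.5) = 0.15844/0.77795 = 0.20366 mol/L.

0.204 mol/L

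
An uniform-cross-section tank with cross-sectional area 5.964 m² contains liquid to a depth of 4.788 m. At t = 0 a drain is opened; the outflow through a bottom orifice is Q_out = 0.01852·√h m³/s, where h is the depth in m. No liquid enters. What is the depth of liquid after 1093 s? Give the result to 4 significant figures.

0.2412 m

With no inflow, A dh/dt = −0.01852 √h.
Separate and integrate: 2(√h − √h₀) = −(0.01852/A) t.
√h = √4.788 − 0.01852·1093/(2·5.964) = 2.18815 − 1.69705 = 0.491104.
h = 0.491104² = 0.241183 m.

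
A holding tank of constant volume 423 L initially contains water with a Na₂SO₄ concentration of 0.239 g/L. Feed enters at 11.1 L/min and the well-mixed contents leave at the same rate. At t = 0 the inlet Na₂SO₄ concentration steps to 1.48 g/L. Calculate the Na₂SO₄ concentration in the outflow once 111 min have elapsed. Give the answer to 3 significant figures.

1.41 g/L

Transient balance on the dissolved component: V dC/dt = Q(C_in − C).
So dC/dt = (C_in − C)/τ with τ = V/Q = 423/11.1 = 38.108 min.
This is linear first-order; C(t) = C_in + (C₀ − C_in) e^(−t/τ).
C(111) = 1.48 + (0.239 − 1.48)·e^(−111/38.108) = 1.48 + (-1.2410)·0.054325 = 1.4126 g/L.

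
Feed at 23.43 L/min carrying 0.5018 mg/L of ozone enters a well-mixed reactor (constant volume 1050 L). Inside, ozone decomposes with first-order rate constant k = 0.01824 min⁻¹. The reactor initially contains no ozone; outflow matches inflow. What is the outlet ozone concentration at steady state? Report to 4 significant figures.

0.2761 mg/L

Accumulation = in − out − consumed: V dC/dt = Q C_in − Q C − k V C.
At steady state: 0 = Q C_in − (Q + kV) C_ss, so C_ss = Q C_in/(Q + kV).
C_ss = 23.43·0.5018/(23.43 + 0.01824·1050) = 11.7572/42.5820 = 0.276107 mg/L.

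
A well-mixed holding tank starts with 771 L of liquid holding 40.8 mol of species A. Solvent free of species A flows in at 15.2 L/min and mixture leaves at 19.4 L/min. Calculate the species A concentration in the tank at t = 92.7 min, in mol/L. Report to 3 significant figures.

0.00415 mol/L

Let m(t) be the amount of species A. Volume: V(t) = V₀ + (Q_in − Q_out) t = 771 − 4.2000 t; V(92.7) = 381.66 L.
Solute balance: dm/dt = 0 − Q_out C = −Q_out m/V(t).
dm/m = −Q_out dt/(V₀ − 4.2000 t); integrating gives ln(m/m₀) = −(Q_out/(Q_in−Q_out)) ln(V/V₀).
m = m₀ (V₀/V)^(Q_out/(Q_in−Q_out)) = 40.8 × (771/381.66)^(-4.6190) = 1.5853 mol.
C = m/V = 1.5853/381.66 = 0.0041536 mol/L.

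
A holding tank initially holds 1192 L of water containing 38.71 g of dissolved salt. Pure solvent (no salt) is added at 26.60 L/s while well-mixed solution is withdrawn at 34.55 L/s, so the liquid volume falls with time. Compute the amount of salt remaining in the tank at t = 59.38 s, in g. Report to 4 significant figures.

4.326 g

Total volume: dV/dt = Q_in − Q_out = -7.95000 L/s, so V(t) = 1192 − 7.95000 t and V(59.38) = 719.929 L.
Solute balance: dm/dt = 0 − Q_out C = −Q_out m/V(t).
Separate: dm/m = −Q_out dt/V(t) ⇒ ln(m/m₀) = −(Q_out/(Q_in−Q_out)) ln(V/V₀).
m = m₀ (V₀/V)^(Q_out/(Q_in−Q_out)) = 38.71 × (1192/719.929)^(-4.34591) = 4.32640 g.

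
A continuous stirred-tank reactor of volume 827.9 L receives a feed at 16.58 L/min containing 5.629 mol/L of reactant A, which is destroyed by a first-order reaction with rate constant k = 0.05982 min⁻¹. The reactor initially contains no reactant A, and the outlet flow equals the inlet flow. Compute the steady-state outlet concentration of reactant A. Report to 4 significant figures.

Species balance: V dC/dt = Q C_in − Q C − k V C.
Steady state (dC/dt = 0): C_ss = Q C_in/(Q + kV) = C_in/(1 + kV/Q).
C_ss = 16.58·5.629/(16.58 + 0.05982·827.9) = 93.3288/66.1050 = 1.41183 mol/L.

1.412 mol/L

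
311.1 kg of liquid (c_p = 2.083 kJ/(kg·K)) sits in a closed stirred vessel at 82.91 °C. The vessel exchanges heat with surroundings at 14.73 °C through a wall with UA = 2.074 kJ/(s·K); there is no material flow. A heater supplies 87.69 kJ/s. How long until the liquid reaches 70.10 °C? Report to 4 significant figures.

M c_p dT/dt = −UA(T − T_amb) + Q̇.
τ = M c_p/UA = 312.450 s; T_ss = T_amb + Q̇/UA = 14.73 + 87.69/2.074 = 57.0106 °C.
T(t) = T_ss + (T₀ − T_ss)e^(−t/τ); set T = 70.10:
t = −τ ln[(T − T_ss)/(T₀ − T_ss)] = −312.450 · ln(0.505394) = 213.221 s.

213.2 s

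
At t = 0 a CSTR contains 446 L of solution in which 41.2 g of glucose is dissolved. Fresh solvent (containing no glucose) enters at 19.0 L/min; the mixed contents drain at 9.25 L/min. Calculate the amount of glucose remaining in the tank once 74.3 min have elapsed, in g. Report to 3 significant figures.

Let m(t) be the amount of glucose. Volume: V(t) = V₀ + (Q_in − Q_out) t = 446 + 9.7500 t; V(74.3) = 1170.4 L.
Solute balance: dm/dt = 0 − Q_out C = −Q_out m/V(t).
dm/m = −Q_out dt/(V₀ + 9.7500 t); integrating gives ln(m/m₀) = −(Q_out/(Q_in−Q_out)) ln(V/V₀).
m = m₀ (V₀/V)^(Q_out/(Q_in−Q_out)) = 41.2 × (446/1170.4)^(0.94872) = 16.496 g.

16.5 g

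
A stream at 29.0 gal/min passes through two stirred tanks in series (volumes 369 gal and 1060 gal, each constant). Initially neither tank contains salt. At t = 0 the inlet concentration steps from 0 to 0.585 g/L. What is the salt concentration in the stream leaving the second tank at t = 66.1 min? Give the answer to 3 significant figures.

0.440 g/L

Time constants: τᵢ = Vᵢ/Q for each well-mixed tank.
τ₁ = 369/29.0 = 12.724 min; τ₂ = 1060/29.0 = 36.552 min.
Tank 1: C₁ = C_in(1 − e^(−t/τ₁)). Tank 2 (τ₁ ≠ τ₂): C₂ = C_in[1 − (τ₁ e^(−t/τ₁) − τ₂ e^(−t/τ₂))/(τ₁ − τ₂)].
At t = 66.1: e^(−t/τ₁) = 0.0055450, e^(−t/τ₂) = 0.16392.
C₂ = 0.585·[1 − (12.724·0.0055450 − 36.552·0.16392)/(-23.828)] = 0.585·0.75151 = 0.43963 g/L.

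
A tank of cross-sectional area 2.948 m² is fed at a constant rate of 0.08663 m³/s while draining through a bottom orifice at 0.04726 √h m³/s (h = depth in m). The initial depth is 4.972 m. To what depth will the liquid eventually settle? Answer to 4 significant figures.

A dh/dt = Q_in − 0.04726 √h. Steady state requires inflow = outflow:
Q_in = 0.04726 √h_ss ⇒ √h_ss = 0.08663/0.04726 = 1.83305.
h_ss = 1.83305² = 3.36008 m. (Since h₀ = 4.972 m > h_ss, the level will fall toward this value.)

3.360 m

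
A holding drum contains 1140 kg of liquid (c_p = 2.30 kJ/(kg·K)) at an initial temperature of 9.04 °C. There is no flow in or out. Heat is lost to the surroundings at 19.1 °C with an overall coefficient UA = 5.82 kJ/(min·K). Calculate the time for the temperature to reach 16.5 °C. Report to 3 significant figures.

Lumped-capacitance energy balance: M c_p dT/dt = UA(T_amb − T).
τ = M c_p/UA = 450.52 min; T_ss = T_amb = 19.100 °C.
T(t) = T_ss + (T₀ − T_ss)e^(−t/τ); set T = 16.5:
t = −τ ln[(T − T_ss)/(T₀ − T_ss)] = −450.52 · ln(0.25845) = 609.57 min.

610 min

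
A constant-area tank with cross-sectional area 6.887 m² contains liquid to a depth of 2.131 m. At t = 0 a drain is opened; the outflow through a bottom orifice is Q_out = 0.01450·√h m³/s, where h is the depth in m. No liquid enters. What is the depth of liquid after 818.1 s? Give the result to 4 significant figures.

0.3583 m

With no inflow, A dh/dt = −0.01450 √h.
Separate and integrate: 2(√h − √h₀) = −(0.01450/A) t.
√h = √2.131 − 0.01450·818.1/(2·6.887) = 1.45979 − 0.861220 = 0.598574.
h = 0.598574² = 0.358291 m.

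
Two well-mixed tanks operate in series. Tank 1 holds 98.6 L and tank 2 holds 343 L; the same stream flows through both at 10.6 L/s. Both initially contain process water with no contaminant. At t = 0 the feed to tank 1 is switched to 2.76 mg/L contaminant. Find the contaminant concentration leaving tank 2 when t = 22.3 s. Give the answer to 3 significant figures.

0.917 mg/L

Time constants: τᵢ = Vᵢ/Q for each well-mixed tank.
τ₁ = 98.6/10.6 = 9.3019 s; τ₂ = 343/10.6 = 32.358 s.
Tank 1: C₁ = C_in(1 − e^(−t/τ₁)). Tank 2 (τ₁ ≠ τ₂): C₂ = C_in[1 − (τ₁ e^(−t/τ₁) − τ₂ e^(−t/τ₂))/(τ₁ − τ₂)].
At t = 22.3: e^(−t/τ₁) = 0.090957, e^(−t/τ₂) = 0.50200.
C₂ = 2.76·[1 − (9.3019·0.090957 − 32.358·0.50200)/(-23.057)] = 2.76·0.33217 = 0.91679 mg/L.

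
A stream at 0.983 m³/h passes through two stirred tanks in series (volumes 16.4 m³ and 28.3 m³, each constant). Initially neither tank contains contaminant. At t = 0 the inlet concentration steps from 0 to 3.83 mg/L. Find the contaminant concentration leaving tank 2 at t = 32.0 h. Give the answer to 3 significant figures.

Species balance on tank i: dCᵢ/dt = (Cᵢ₋₁ − Cᵢ)/τᵢ with τᵢ = Vᵢ/Q.
τ₁ = 16.4/0.983 = 16.684 h; τ₂ = 28.3/0.983 = 28.789 h.
Tank 1: C₁ = C_in(1 − e^(−t/τ₁)). Tank 2 (τ₁ ≠ τ₂): C₂ = C_in[1 − (τ₁ e^(−t/τ₁) − τ₂ e^(−t/τ₂))/(τ₁ − τ₂)].
At t = 32.0: e^(−t/τ₁) = 0.14689, e^(−t/τ₂) = 0.32906.
C₂ = 3.83·[1 − (16.684·0.14689 − 28.789·0.32906)/(-12.106)] = 3.83·0.41989 = 1.6082 mg/L.

1.61 mg/L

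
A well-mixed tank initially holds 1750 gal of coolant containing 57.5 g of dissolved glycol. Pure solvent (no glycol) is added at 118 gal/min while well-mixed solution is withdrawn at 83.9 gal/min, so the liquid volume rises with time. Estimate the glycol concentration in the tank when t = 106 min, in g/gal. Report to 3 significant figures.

Total volume: dV/dt = Q_in − Q_out = 34.100 gal/min, so V(t) = 1750 + 34.100 t and V(106) = 5364.6 gal.
Species balance (pure solvent in): dm/dt = −Q_out · m/V(t).
dm/m = −Q_out dt/(V₀ + 34.100 t); integrating gives ln(m/m₀) = −(Q_out/(Q_in−Q_out)) ln(V/V₀).
m = m₀ (V₀/V)^(Q_out/(Q_in−Q_out)) = 57.5 × (1750/5364.6)^(2.4604) = 3.6533 g.
C = m/V = 3.6533/5364.6 = 0.00068099 g/gal.

0.000681 g/gal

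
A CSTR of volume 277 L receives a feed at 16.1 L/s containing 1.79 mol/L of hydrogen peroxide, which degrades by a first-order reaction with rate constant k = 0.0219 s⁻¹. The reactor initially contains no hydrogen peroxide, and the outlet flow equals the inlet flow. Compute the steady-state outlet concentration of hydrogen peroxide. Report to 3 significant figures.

V dC/dt = Q(C_in − C) − k V C.
At steady state: 0 = Q C_in − (Q + kV) C_ss, so C_ss = Q C_in/(Q + kV).
C_ss = 16.1·1.79/(16.1 + 0.0219·277) = 28.819/22.166 = 1.3001 mol/L.

1.30 mol/L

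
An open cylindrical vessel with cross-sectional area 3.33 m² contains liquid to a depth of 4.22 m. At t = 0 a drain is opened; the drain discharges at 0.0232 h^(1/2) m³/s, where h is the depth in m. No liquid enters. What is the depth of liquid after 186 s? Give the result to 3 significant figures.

1.98 m

With no inflow, A dh/dt = −0.0232 √h.
This is separable: 2 d(√h)/dt = −0.0232/A, so √h = √h₀ − (0.0232/(2A)) t.
√h = √4.22 − 0.0232·186/(2·3.33) = 2.0543 − 0.64793 = 1.4063.
h = 1.4063² = 1.9778 m.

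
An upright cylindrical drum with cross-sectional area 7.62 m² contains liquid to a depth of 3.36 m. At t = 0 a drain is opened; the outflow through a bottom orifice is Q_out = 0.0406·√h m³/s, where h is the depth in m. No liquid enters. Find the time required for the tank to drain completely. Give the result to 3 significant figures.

688 s

With no inflow, A dh/dt = −0.0406 √h.
∫ h^(−1/2) dh = −(0.0406/A) ∫ dt, giving 2√h = 2√h₀ − (0.0406/A) t.
Tank is empty when √h = 0: t_empty = 2A√h₀/0.0406.
t_empty = 2·7.62·√3.36/0.0406 = 15.240·1.8330/0.0406 = 688.06 s.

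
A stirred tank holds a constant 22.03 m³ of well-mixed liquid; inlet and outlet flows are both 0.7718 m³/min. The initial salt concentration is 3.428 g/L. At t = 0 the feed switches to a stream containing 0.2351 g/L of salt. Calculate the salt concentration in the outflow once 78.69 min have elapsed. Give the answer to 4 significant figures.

Species balance on the tank: V dC/dt = Q(C_in − C).
Rewrite as dC/dt + C/τ = C_in/τ, τ = V/Q = 28.5437 min.
Solution: C(t) = C_in + (C₀ − C_in) e^(−t/τ).
C(78.69) = 0.2351 + (3.428 − 0.2351)·e^(−78.69/28.5437) = 0.2351 + (3.19290)·0.0634928 = 0.437826 g/L.

0.4378 g/L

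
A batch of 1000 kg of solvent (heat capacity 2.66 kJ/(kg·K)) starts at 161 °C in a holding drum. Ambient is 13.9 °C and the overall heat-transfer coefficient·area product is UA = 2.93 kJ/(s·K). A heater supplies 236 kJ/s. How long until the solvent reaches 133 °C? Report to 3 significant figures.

496 s

Heat balance on the well-mixed liquid: M c_p dT/dt = −UA(T − T_amb) + Q̇.
τ = M c_p/UA = 907.85 s; T_ss = T_amb + Q̇/UA = 13.9 + 236/2.93 = 94.446 °C.
T(t) = T_ss + (T₀ − T_ss)e^(−t/τ); set T = 133:
t = −τ ln[(T − T_ss)/(T₀ − T_ss)] = −907.85 · ln(0.57929) = 495.64 s.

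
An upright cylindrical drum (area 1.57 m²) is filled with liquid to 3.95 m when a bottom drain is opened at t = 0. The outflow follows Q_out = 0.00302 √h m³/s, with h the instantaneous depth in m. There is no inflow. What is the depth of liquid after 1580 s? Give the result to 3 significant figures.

0.219 m

With no inflow, A dh/dt = −0.00302 √h.
∫ h^(−1/2) dh = −(0.00302/A) ∫ dt, giving 2√h = 2√h₀ − (0.00302/A) t.
√h = √3.95 − 0.00302·1580/(2·1.57) = 1.9875 − 1.5196 = 0.46784.
h = 0.46784² = 0.21888 m.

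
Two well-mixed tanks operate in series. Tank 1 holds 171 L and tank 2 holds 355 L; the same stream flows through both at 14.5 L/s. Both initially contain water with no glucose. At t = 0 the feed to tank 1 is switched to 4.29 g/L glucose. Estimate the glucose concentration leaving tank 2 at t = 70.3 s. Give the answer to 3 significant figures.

Time constants: τᵢ = Vᵢ/Q for each well-mixed tank.
τ₁ = 171/14.5 = 11.793 s; τ₂ = 355/14.5 = 24.483 s.
Tank 1: C₁ = C_in(1 − e^(−t/τ₁)). Tank 2 (τ₁ ≠ τ₂): C₂ = C_in[1 − (τ₁ e^(−t/τ₁) − τ₂ e^(−t/τ₂))/(τ₁ − τ₂)].
At t = 70.3: e^(−t/τ₁) = 0.0025770, e^(−t/τ₂) = 0.056619.
C₂ = 4.29·[1 − (11.793·0.0025770 − 24.483·0.056619)/(-12.690)] = 4.29·0.89316 = 3.8316 g/L.

3.83 g/L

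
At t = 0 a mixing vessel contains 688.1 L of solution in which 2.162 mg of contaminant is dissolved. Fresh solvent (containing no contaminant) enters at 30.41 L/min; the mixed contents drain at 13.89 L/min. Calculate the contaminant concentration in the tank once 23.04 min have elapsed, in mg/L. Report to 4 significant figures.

0.001397 mg/L

Let m(t) be the amount of contaminant. Volume: V(t) = V₀ + (Q_in − Q_out) t = 688.1 + 16.5200 t; V(23.04) = 1068.72 L.
No contaminant enters, so dm/dt = −Q_out · (m/V).
dm/m = −Q_out dt/(V₀ + 16.5200 t); integrating gives ln(m/m₀) = −(Q_out/(Q_in−Q_out)) ln(V/V₀).
m = m₀ (V₀/V)^(Q_out/(Q_in−Q_out)) = 2.162 × (688.1/1068.72)^(0.840799) = 1.49308 mg.
C = m/V = 1.49308/1068.72 = 0.00139708 mg/L.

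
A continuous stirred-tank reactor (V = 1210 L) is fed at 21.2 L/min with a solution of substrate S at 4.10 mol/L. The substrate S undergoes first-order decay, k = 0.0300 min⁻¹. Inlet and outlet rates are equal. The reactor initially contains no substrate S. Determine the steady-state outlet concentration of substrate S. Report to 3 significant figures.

Species balance: V dC/dt = Q C_in − Q C − k V C.
Steady state (dC/dt = 0): C_ss = Q C_in/(Q + kV) = C_in/(1 + kV/Q).
C_ss = 21.2·4.10/(21.2 + 0.0300·1210) = 86.920/57.500 = 1.5117 mol/L.

1.51 mol/L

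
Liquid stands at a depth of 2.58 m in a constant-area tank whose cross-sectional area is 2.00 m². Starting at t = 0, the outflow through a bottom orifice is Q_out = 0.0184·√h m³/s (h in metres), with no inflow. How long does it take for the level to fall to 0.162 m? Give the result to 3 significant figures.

With no inflow, A dh/dt = −0.0184 √h.
This is separable: 2 d(√h)/dt = −0.0184/A, so √h = √h₀ − (0.0184/(2A)) t.
t = 2A(√h₀ − √h)/0.0184 = 2·2.00·(√2.58 − √0.162)/0.0184
  = 4.0000 × (1.6062 − 0.40249) / 0.0184 = 261.68 s.

262 s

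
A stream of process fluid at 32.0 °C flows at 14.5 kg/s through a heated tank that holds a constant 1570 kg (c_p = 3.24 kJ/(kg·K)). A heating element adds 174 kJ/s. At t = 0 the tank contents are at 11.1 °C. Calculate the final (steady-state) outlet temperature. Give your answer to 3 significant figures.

First-law balance (no shaft work): M c_p dT/dt = ṁ c_p (T_in − T) + 174.
At steady state dT/dt = 0 ⇒ T_ss = T_in + Q̇/(ṁ c_p) = 32.0 + 174/(14.5·3.24) = 35.704 °C.

35.7 °C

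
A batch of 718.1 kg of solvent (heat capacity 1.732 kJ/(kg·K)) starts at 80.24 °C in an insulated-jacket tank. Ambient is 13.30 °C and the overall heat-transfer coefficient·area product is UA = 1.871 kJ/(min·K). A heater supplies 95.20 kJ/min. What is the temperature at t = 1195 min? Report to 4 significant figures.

66.84 °C

First-law balance (no shaft work): M c_p dT/dt = −UA(T − T_amb) + Q̇.
dT/dt = (T_ss − T)/τ with T_ss = T_amb + Q̇/UA = 13.30 + 95.20/1.871 = 64.1819 °C, τ = M c_p/UA = 718.1·1.732/1.871 = 664.751 min.
T approaches T_ss exponentially: T(t) = T_ss + (T₀ − T_ss) e^(−t/τ).
T(1195) = 64.1819 + (16.0581)·0.165685 = 66.8425 °C.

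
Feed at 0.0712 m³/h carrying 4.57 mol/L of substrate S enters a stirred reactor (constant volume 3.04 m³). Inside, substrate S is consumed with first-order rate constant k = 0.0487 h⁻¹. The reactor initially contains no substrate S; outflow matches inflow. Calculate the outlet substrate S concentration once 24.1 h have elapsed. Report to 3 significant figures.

Accumulation = in − out − consumed: V dC/dt = Q C_in − Q C − k V C.
This is linear with rate a = Q/V + k = 0.072121 h⁻¹.
C_ss = Q C_in/(Q + kV) = 1.4841 mol/L; C(t) = C_ss + (C₀ − C_ss) e^(−a t).
C(24.1) = 1.4841 + (-1.4841)·e^(−0.072121·24.1) = 1.4841 + (-1.4841)·0.17585 = 1.2231 mol/L.

1.22 mol/L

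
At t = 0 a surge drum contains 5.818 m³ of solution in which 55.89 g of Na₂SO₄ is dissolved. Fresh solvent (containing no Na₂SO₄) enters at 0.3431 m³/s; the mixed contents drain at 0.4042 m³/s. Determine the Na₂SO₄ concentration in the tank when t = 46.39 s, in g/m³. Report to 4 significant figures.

Total volume: dV/dt = Q_in − Q_out = -0.0611000 m³/s, so V(t) = 5.818 − 0.0611000 t and V(46.39) = 2.98357 m³.
Species balance (pure solvent in): dm/dt = −Q_out · m/V(t).
Separate: dm/m = −Q_out dt/V(t) ⇒ ln(m/m₀) = −(Q_out/(Q_in−Q_out)) ln(V/V₀).
m = m₀ (V₀/V)^(Q_out/(Q_in−Q_out)) = 55.89 × (5.818/2.98357)^(-6.61538) = 0.673947 g.
C = m/V = 0.673947/2.98357 = 0.225886 g/m³.

0.2259 g/m³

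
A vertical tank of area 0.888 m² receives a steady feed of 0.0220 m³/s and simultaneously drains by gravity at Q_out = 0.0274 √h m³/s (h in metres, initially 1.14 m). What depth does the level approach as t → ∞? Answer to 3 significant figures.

A dh/dt = Q_in − 0.0274 √h. Steady state requires inflow = outflow:
Q_in = 0.0274 √h_ss ⇒ √h_ss = 0.0220/0.0274 = 0.80292.
h_ss = 0.80292² = 0.64468 m. (Since h₀ = 1.14 m > h_ss, the level will fall toward this value.)

0.645 m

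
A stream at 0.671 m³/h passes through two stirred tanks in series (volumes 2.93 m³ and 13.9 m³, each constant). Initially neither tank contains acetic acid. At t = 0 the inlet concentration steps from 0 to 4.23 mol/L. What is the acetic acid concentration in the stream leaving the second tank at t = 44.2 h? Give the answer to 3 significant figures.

3.60 mol/L

Time constants: τᵢ = Vᵢ/Q for each well-mixed tank.
τ₁ = 2.93/0.671 = 4.3666 h; τ₂ = 13.9/0.671 = 20.715 h.
Solving the cascade with C₁(0)=C₂(0)=0 gives C₂(t) = C_in[1 − (τ₁ e^(−t/τ₁) − τ₂ e^(−t/τ₂))/(τ₁ − τ₂)].
At t = 44.2: e^(−t/τ₁) = 4.0176e-05, e^(−t/τ₂) = 0.11840.
C₂ = 4.23·[1 − (4.3666·4.0176e-05 − 20.715·0.11840)/(-16.349)] = 4.23·0.84999 = 3.5954 mol/L.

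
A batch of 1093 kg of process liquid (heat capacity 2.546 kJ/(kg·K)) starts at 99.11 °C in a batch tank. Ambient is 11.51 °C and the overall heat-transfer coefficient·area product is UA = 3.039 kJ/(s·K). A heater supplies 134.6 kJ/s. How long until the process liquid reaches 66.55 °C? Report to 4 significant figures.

Energy balance: M c_p dT/dt = −UA(T − T_amb) + Q̇.
τ = M c_p/UA = 915.689 s; T_ss = T_amb + Q̇/UA = 11.51 + 134.6/3.039 = 55.8009 °C.
T(t) = T_ss + (T₀ − T_ss)e^(−t/τ); set T = 66.55:
t = −τ ln[(T − T_ss)/(T₀ − T_ss)] = −915.689 · ln(0.248195) = 1276.05 s.

1276 s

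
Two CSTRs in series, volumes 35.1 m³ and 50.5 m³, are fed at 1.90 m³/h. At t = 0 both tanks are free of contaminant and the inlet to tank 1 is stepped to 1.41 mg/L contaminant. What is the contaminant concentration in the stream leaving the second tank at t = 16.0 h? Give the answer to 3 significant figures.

Time constants: τᵢ = Vᵢ/Q for each well-mixed tank.
τ₁ = 35.1/1.90 = 18.474 h; τ₂ = 50.5/1.90 = 26.579 h.
Solving the cascade with C₁(0)=C₂(0)=0 gives C₂(t) = C_in[1 − (τ₁ e^(−t/τ₁) − τ₂ e^(−t/τ₂))/(τ₁ − τ₂)].
At t = 16.0: e^(−t/τ₁) = 0.42059, e^(−t/τ₂) = 0.54773.
C₂ = 1.41·[1 − (18.474·0.42059 − 26.579·0.54773)/(-8.1053)] = 1.41·0.16250 = 0.22913 mg/L.

0.229 mg/L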